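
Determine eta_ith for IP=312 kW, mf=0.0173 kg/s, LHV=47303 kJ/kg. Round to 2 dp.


eta_ith = (IP / (mf * LHV)) * 100
Denominator = 0.0173 * 47303 = 818.3419 kW
eta_ith = (312 / 818.3419) * 100 = 38.13%


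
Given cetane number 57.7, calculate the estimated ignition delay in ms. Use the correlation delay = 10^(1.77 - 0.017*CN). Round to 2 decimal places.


delay = 10^(1.77 - 0.017*CN)
Exponent = 1.77 - 0.017*57.7 = 0.7891
delay = 10^0.7891 = 6.15 ms


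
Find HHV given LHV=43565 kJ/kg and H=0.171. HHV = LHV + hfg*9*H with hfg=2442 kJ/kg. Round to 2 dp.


HHV = LHV + hfg * 9 * H
Water addition = 2442 * 9 * 0.171 = 3758.238 kJ/kg
HHV = 43565 + 3758.238 = 47323.24 kJ/kg


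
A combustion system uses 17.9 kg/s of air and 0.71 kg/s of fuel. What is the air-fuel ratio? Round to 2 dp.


AFR = m_air / m_fuel
AFR = 17.9 / 0.71 = 25.21


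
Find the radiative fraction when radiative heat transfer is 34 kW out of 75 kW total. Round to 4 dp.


f_rad = Q_rad / Q_total
f_rad = 34 / 75 = 0.4533


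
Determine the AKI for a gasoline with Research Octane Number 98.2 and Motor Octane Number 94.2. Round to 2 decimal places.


AKI = (RON + MON) / 2
AKI = (98.2 + 94.2) / 2
AKI = 192.4 / 2 = 96.20


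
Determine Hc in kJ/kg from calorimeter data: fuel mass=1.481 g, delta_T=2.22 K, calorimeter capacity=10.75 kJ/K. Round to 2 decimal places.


Hc = C_cal * delta_T / m_fuel
Q_released = 10.75 * 2.22 = 23.8650 kJ
m_fuel = 1.481 g = 1.481/1000 kg = 0.001481 kg
Hc = 23.8650 / 0.001481 = 16114.11 kJ/kg


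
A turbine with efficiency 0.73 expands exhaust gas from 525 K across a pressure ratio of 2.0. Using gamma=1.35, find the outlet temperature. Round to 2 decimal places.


T_out = T_in * (1 - eta * (1 - PR^(-(gamma-1)/gamma)))
Exponent = -(1.35-1)/1.35 = -0.25925926
PR^exp = 2.0^(-0.25925926) = 0.83551680
Factor = 1 - 0.73*(1 - 0.83551680) = 0.87992726
T_out = 525 * 0.87992726 = 461.96 K


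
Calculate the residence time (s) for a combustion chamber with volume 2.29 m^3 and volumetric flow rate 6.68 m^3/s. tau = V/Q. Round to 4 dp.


tau = V / Q_flow
tau = 2.29 / 6.68 = 0.3428 s


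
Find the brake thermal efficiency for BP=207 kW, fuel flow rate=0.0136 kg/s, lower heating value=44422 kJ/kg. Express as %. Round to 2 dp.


eta_BTE = (BP / (mf * LHV)) * 100
Denominator = 0.0136 * 44422 = 604.1392 kW
eta_BTE = (207 / 604.1392) * 100 = 34.26%


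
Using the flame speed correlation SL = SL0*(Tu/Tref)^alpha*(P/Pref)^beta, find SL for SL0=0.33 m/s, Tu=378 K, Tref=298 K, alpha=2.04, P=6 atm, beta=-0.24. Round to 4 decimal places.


SL = SL0 * (Tu/Tref)^alpha * (P/Pref)^beta
T ratio = 378/298 = 1.26845638
(T ratio)^alpha = 1.26845638^2.04 = 1.624359
(P/Pref)^beta = 6^(-0.24) = 0.650495
SL = 0.33 * 1.624359 * 0.650495 = 0.3487 m/s


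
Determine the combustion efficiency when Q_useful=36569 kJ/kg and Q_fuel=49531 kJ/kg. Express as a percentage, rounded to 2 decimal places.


Efficiency = (Q_useful / Q_fuel) * 100
Efficiency = (36569 / 49531) * 100
Efficiency = 0.7383 * 100 = 73.83%


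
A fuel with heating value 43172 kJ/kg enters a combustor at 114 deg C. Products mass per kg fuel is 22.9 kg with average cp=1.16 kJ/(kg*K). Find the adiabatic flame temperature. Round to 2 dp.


T_ad = T_in + Hc / (m_p * cp)
Denominator = 22.9 * 1.16 = 26.5640
Temperature rise = 43172 / 26.5640 = 1625.21 K
T_ad = 114 + 1625.21 = 1739.21 deg C


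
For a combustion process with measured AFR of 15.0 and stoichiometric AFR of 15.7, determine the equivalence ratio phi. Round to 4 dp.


phi = AFR_stoich / AFR_actual
phi = 15.7 / 15.0 = 1.0467


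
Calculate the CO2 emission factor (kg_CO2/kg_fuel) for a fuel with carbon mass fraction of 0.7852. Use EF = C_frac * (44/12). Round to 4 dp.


EF = C_frac * (M_CO2 / M_C)
EF = 0.7852 * (44/12)
EF = 0.7852 * 3.666667 = 2.8791 kg_CO2/kg_fuel


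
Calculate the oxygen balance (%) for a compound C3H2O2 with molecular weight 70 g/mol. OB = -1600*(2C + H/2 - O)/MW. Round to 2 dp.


OB = -1600 * (2C + H/2 - O) / MW
Inner = 2*3 + 2/2 - 2 = 5.00
OB = -1600 * 5.00 / 70 = -114.29%


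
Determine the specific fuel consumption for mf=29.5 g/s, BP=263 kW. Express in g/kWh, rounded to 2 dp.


SFC = (mf / BP) * 3600
Rate = 29.5 / 263 = 0.112167 g/(s*kW)
SFC = 0.112167 * 3600 = 403.80 g/kWh


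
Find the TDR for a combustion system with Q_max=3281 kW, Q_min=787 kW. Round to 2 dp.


TDR = Q_max / Q_min
TDR = 3281 / 787 = 4.17


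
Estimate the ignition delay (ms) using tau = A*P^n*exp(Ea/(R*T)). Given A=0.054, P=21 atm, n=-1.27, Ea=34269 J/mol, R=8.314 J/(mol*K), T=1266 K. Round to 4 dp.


tau = A * P^n * exp(Ea/(R*T))
P^n = 21^(-1.27) = 0.02093059
Ea/(R*T) = 34269/(8.314*1266) = 3.255800
exp(Ea/(R*T)) = 25.940356
tau = 0.054 * 0.02093059 * 25.940356 = 0.0293 ms


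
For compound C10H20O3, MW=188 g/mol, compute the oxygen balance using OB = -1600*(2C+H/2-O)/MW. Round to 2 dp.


OB = -1600 * (2C + H/2 - O) / MW
Inner = 2*10 + 20/2 - 3 = 27.00
OB = -1600 * 27.00 / 188 = -229.79%


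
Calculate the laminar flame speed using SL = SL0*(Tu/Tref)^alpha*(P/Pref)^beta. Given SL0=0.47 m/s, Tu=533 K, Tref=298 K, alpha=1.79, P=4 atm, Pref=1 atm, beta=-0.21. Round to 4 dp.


SL = SL0 * (Tu/Tref)^alpha * (P/Pref)^beta
T ratio = 533/298 = 1.78859060
(T ratio)^alpha = 1.78859060^1.79 = 2.831357
(P/Pref)^beta = 4^(-0.21) = 0.747425
SL = 0.47 * 2.831357 * 0.747425 = 0.9946 m/s


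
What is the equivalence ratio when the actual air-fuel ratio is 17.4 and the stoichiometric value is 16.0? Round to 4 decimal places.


phi = AFR_stoich / AFR_actual
phi = 16.0 / 17.4 = 0.9195


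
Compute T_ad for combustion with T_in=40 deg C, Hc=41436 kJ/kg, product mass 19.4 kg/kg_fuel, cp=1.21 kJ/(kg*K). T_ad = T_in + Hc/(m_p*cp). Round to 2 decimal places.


T_ad = T_in + Hc / (m_p * cp)
Denominator = 19.4 * 1.21 = 23.4740
Temperature rise = 41436 / 23.4740 = 1765.19 K
T_ad = 40 + 1765.19 = 1805.19 deg C


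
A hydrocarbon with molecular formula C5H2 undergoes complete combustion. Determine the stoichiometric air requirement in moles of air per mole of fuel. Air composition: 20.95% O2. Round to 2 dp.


Balanced combustion: C5H2 + 5.5 O2 -> 5 CO2 + 1 H2O
O2 needed = C + H/4 = 5 + 2/4 = 5.50 moles
Air moles = O2 / 0.2095 = 5.50 / 0.2095 = 26.25 moles air


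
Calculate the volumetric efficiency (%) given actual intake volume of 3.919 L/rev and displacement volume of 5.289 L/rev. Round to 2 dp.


eta_v = (V_actual / V_disp) * 100
Ratio = 3.919 / 5.289 = 0.7410
eta_v = 0.7410 * 100 = 74.10%


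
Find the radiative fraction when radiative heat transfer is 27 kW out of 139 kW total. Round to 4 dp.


f_rad = Q_rad / Q_total
f_rad = 27 / 139 = 0.1942


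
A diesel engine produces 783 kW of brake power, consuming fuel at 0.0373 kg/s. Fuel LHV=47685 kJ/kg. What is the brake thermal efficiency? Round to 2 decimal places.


eta_BTE = (BP / (mf * LHV)) * 100
Denominator = 0.0373 * 47685 = 1778.6505 kW
eta_BTE = (783 / 1778.6505) * 100 = 44.02%


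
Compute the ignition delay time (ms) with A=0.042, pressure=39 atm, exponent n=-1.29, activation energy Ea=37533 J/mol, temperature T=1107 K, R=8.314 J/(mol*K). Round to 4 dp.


tau = A * P^n * exp(Ea/(R*T))
P^n = 39^(-1.29) = 0.00886190
Ea/(R*T) = 37533/(8.314*1107) = 4.078079
exp(Ea/(R*T)) = 59.031962
tau = 0.042 * 0.00886190 * 59.031962 = 0.0220 ms


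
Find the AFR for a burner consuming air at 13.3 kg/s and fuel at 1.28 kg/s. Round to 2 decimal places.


AFR = m_air / m_fuel
AFR = 13.3 / 1.28 = 10.39


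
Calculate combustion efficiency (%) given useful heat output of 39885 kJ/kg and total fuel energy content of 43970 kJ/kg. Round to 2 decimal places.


Efficiency = (Q_useful / Q_fuel) * 100
Efficiency = (39885 / 43970) * 100
Efficiency = 0.9071 * 100 = 90.71%


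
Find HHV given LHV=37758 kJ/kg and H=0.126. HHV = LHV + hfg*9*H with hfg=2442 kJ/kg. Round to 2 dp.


HHV = LHV + hfg * 9 * H
Water addition = 2442 * 9 * 0.126 = 2769.228 kJ/kg
HHV = 37758 + 2769.228 = 40527.23 kJ/kg


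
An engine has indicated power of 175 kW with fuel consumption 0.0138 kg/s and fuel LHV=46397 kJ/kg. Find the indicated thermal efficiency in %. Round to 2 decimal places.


eta_ith = (IP / (mf * LHV)) * 100
Denominator = 0.0138 * 46397 = 640.2786 kW
eta_ith = (175 / 640.2786) * 100 = 27.33%


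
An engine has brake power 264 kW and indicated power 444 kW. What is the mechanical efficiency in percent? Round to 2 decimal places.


eta_mech = (BP / IP) * 100
Ratio = 264 / 444 = 0.5946
eta_mech = 0.5946 * 100 = 59.46%


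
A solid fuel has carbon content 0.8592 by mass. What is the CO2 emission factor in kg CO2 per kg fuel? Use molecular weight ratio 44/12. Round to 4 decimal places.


EF = C_frac * (M_CO2 / M_C)
EF = 0.8592 * (44/12)
EF = 0.8592 * 3.666667 = 3.1504 kg_CO2/kg_fuel


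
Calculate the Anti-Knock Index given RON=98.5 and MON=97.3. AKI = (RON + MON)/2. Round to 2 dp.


AKI = (RON + MON) / 2
AKI = (98.5 + 97.3) / 2
AKI = 195.8 / 2 = 97.90


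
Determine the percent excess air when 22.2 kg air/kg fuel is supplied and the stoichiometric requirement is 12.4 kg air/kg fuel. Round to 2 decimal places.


Excess air = actual - stoichiometric = 22.2 - 12.4 = 9.80 kg/kg fuel
Excess air % = (excess / stoich) * 100 = (9.80 / 12.4) * 100 = 79.03%


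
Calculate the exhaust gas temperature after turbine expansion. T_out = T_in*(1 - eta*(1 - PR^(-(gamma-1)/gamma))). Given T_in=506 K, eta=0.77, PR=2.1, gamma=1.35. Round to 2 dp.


T_out = T_in * (1 - eta * (1 - PR^(-(gamma-1)/gamma)))
Exponent = -(1.35-1)/1.35 = -0.25925926
PR^exp = 2.1^(-0.25925926) = 0.82501466
Factor = 1 - 0.77*(1 - 0.82501466) = 0.86526129
T_out = 506 * 0.86526129 = 437.82 K


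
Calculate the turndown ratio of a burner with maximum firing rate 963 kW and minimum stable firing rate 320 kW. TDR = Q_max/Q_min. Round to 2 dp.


TDR = Q_max / Q_min
TDR = 963 / 320 = 3.01


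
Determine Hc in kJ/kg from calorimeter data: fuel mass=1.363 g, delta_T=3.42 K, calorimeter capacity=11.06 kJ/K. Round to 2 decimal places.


Hc = C_cal * delta_T / m_fuel
Q_released = 11.06 * 3.42 = 37.8252 kJ
m_fuel = 1.363 g = 1.363/1000 kg = 0.001363 kg
Hc = 37.8252 / 0.001363 = 27751.43 kJ/kg


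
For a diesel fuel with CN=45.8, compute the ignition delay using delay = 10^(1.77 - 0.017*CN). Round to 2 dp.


delay = 10^(1.77 - 0.017*CN)
Exponent = 1.77 - 0.017*45.8 = 0.9914
delay = 10^0.9914 = 9.80 ms


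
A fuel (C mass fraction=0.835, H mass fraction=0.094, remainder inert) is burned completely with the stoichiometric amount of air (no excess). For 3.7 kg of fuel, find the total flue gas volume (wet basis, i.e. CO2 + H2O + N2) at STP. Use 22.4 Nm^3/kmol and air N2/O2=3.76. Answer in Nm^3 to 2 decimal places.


Per kg fuel: CO2 = (C/12 kmol)*22.4 = (0.835/12)*22.4 = 1.55867 Nm^3
Per kg fuel: H2O = (H/2 kmol)*22.4 = (0.094/2)*22.4 = 1.05280 Nm^3
O2 needed per kg fuel = C/12 + H/4 = 0.835/12 + 0.094/4 = 0.09308333 kmol
Per kg fuel: N2 = O2*3.76*22.4 = 0.09308333*3.76*22.4 = 7.83985 Nm^3
Total per kg = 1.55867 + 1.05280 + 7.83985 = 10.45132 Nm^3
Total = 10.45132 * 3.7 = 38.67 Nm^3


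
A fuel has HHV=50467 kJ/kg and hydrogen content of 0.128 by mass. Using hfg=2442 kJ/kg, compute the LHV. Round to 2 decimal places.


LHV = HHV - hfg * 9 * H
Water correction = 2442 * 9 * 0.128 = 2813.184 kJ/kg
LHV = 50467 - 2813.184 = 47653.82 kJ/kg


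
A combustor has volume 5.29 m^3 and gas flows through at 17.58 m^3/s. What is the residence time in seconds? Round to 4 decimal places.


tau = V / Q_flow
tau = 5.29 / 17.58 = 0.3009 s


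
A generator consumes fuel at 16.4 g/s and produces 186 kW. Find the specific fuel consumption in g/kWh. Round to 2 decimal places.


SFC = (mf / BP) * 3600
Rate = 16.4 / 186 = 0.088172 g/(s*kW)
SFC = 0.088172 * 3600 = 317.42 g/kWh


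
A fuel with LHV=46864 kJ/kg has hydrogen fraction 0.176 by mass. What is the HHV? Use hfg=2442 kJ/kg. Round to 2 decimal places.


HHV = LHV + hfg * 9 * H
Water addition = 2442 * 9 * 0.176 = 3868.128 kJ/kg
HHV = 46864 + 3868.128 = 50732.13 kJ/kg


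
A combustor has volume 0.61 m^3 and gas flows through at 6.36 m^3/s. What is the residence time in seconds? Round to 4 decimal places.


tau = V / Q_flow
tau = 0.61 / 6.36 = 0.0959 s


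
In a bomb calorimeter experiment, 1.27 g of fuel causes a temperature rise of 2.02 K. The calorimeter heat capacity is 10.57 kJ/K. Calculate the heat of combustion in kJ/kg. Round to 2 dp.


Hc = C_cal * delta_T / m_fuel
Q_released = 10.57 * 2.02 = 21.3514 kJ
m_fuel = 1.27 g = 1.27/1000 kg = 0.001270 kg
Hc = 21.3514 / 0.001270 = 16812.13 kJ/kg


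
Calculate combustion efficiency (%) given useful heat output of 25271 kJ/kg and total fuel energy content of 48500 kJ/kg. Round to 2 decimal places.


Efficiency = (Q_useful / Q_fuel) * 100
Efficiency = (25271 / 48500) * 100
Efficiency = 0.5211 * 100 = 52.11%


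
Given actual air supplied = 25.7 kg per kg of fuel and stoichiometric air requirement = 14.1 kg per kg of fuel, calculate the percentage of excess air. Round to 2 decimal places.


Excess air = actual - stoichiometric = 25.7 - 14.1 = 11.60 kg/kg fuel
Excess air % = (excess / stoich) * 100 = (11.60 / 14.1) * 100 = 82.27%


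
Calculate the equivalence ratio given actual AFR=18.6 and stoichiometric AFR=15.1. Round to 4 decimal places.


phi = AFR_stoich / AFR_actual
phi = 15.1 / 18.6 = 0.8118


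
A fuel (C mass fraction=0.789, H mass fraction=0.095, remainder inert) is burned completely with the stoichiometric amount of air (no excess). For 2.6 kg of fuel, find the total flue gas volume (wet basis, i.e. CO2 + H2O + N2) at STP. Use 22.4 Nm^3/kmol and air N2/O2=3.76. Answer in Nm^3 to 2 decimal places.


Per kg fuel: CO2 = (C/12 kmol)*22.4 = (0.789/12)*22.4 = 1.47280 Nm^3
Per kg fuel: H2O = (H/2 kmol)*22.4 = (0.095/2)*22.4 = 1.06400 Nm^3
O2 needed per kg fuel = C/12 + H/4 = 0.789/12 + 0.095/4 = 0.08950000 kmol
Per kg fuel: N2 = O2*3.76*22.4 = 0.08950000*3.76*22.4 = 7.53805 Nm^3
Total per kg = 1.47280 + 1.06400 + 7.53805 = 10.07485 Nm^3
Total = 10.07485 * 2.6 = 26.19 Nm^3


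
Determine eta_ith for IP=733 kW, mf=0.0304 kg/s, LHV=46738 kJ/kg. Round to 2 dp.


eta_ith = (IP / (mf * LHV)) * 100
Denominator = 0.0304 * 46738 = 1420.8352 kW
eta_ith = (733 / 1420.8352) * 100 = 51.59%


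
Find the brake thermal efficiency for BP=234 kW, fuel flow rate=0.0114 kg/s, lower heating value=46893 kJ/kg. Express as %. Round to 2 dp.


eta_BTE = (BP / (mf * LHV)) * 100
Denominator = 0.0114 * 46893 = 534.5802 kW
eta_BTE = (234 / 534.5802) * 100 = 43.77%


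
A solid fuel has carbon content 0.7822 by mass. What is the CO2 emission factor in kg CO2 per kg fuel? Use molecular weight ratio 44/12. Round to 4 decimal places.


EF = C_frac * (M_CO2 / M_C)
EF = 0.7822 * (44/12)
EF = 0.7822 * 3.666667 = 2.8681 kg_CO2/kg_fuel


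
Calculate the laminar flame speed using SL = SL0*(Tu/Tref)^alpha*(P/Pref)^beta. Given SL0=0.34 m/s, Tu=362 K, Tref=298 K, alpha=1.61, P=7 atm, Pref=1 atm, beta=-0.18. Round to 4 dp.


SL = SL0 * (Tu/Tref)^alpha * (P/Pref)^beta
T ratio = 362/298 = 1.21476510
(T ratio)^alpha = 1.21476510^1.61 = 1.367832
(P/Pref)^beta = 7^(-0.18) = 0.704502
SL = 0.34 * 1.367832 * 0.704502 = 0.3276 m/s


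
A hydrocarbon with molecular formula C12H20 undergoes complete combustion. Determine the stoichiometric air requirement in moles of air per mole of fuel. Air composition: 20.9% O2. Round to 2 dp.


Balanced combustion: C12H20 + 17 O2 -> 12 CO2 + 10 H2O
O2 needed = C + H/4 = 12 + 20/4 = 17.00 moles
Air moles = O2 / 0.209 = 17.00 / 0.209 = 81.34 moles air


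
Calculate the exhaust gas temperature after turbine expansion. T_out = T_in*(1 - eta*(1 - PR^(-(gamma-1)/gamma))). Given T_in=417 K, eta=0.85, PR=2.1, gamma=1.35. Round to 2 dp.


T_out = T_in * (1 - eta * (1 - PR^(-(gamma-1)/gamma)))
Exponent = -(1.35-1)/1.35 = -0.25925926
PR^exp = 2.1^(-0.25925926) = 0.82501466
Factor = 1 - 0.85*(1 - 0.82501466) = 0.85126246
T_out = 417 * 0.85126246 = 354.98 K


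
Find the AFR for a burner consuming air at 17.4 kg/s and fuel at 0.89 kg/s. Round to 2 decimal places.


AFR = m_air / m_fuel
AFR = 17.4 / 0.89 = 19.55


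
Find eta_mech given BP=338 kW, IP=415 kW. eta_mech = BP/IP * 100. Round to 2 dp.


eta_mech = (BP / IP) * 100
Ratio = 338 / 415 = 0.8145
eta_mech = 0.8145 * 100 = 81.45%


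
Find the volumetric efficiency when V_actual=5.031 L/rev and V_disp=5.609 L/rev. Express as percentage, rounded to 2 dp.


eta_v = (V_actual / V_disp) * 100
Ratio = 5.031 / 5.609 = 0.8970
eta_v = 0.8970 * 100 = 89.70%


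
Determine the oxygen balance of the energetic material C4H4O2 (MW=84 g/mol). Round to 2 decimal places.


OB = -1600 * (2C + H/2 - O) / MW
Inner = 2*4 + 4/2 - 2 = 8.00
OB = -1600 * 8.00 / 84 = -152.38%


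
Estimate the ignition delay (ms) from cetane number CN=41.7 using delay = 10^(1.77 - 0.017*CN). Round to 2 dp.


delay = 10^(1.77 - 0.017*CN)
Exponent = 1.77 - 0.017*41.7 = 1.0611
delay = 10^1.0611 = 11.51 ms


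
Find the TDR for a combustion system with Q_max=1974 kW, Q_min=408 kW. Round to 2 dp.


TDR = Q_max / Q_min
TDR = 1974 / 408 = 4.84


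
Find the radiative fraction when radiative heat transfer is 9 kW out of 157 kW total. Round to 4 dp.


f_rad = Q_rad / Q_total
f_rad = 9 / 157 = 0.0573


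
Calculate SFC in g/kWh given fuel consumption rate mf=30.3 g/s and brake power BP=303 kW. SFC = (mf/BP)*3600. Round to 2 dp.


SFC = (mf / BP) * 3600
Rate = 30.3 / 303 = 0.100000 g/(s*kW)
SFC = 0.100000 * 3600 = 360.00 g/kWh


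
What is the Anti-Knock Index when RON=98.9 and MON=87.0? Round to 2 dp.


AKI = (RON + MON) / 2
AKI = (98.9 + 87.0) / 2
AKI = 185.9 / 2 = 92.95


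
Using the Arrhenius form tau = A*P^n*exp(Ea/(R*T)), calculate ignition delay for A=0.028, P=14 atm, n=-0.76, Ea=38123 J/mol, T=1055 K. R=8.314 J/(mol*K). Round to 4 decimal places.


tau = A * P^n * exp(Ea/(R*T))
P^n = 14^(-0.76) = 0.13456828
Ea/(R*T) = 38123/(8.314*1055) = 4.346349
exp(Ea/(R*T)) = 77.196100
tau = 0.028 * 0.13456828 * 77.196100 = 0.2909 ms


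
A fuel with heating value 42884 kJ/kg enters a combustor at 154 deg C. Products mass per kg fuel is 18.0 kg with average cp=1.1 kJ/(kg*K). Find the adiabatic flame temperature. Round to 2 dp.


T_ad = T_in + Hc / (m_p * cp)
Denominator = 18.0 * 1.1 = 19.8000
Temperature rise = 42884 / 19.8000 = 2165.86 K
T_ad = 154 + 2165.86 = 2319.86 deg C


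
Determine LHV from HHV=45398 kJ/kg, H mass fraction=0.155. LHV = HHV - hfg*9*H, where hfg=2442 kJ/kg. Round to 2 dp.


LHV = HHV - hfg * 9 * H
Water correction = 2442 * 9 * 0.155 = 3406.590 kJ/kg
LHV = 45398 - 3406.590 = 41991.41 kJ/kg


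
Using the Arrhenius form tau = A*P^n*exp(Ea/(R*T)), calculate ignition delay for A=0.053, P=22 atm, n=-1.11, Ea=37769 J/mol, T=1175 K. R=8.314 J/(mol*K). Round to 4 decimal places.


tau = A * P^n * exp(Ea/(R*T))
P^n = 22^(-1.11) = 0.03235272
Ea/(R*T) = 37769/(8.314*1175) = 3.866229
exp(Ea/(R*T)) = 47.761947
tau = 0.053 * 0.03235272 * 47.761947 = 0.0819 ms


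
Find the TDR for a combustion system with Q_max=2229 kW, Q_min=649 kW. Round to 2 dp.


TDR = Q_max / Q_min
TDR = 2229 / 649 = 3.43


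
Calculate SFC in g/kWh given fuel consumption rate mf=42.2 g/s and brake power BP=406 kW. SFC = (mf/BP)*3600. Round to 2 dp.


SFC = (mf / BP) * 3600
Rate = 42.2 / 406 = 0.103941 g/(s*kW)
SFC = 0.103941 * 3600 = 374.19 g/kWh


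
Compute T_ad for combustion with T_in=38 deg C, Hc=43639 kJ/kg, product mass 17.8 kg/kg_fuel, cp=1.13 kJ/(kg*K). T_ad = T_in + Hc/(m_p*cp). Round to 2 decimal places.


T_ad = T_in + Hc / (m_p * cp)
Denominator = 17.8 * 1.13 = 20.1140
Temperature rise = 43639 / 20.1140 = 2169.58 K
T_ad = 38 + 2169.58 = 2207.58 deg C


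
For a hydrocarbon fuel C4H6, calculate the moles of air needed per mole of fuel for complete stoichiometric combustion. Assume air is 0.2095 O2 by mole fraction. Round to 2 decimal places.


Balanced combustion: C4H6 + 5.5 O2 -> 4 CO2 + 3 H2O
O2 needed = C + H/4 = 4 + 6/4 = 5.50 moles
Air moles = O2 / 0.2095 = 5.50 / 0.2095 = 26.25 moles air


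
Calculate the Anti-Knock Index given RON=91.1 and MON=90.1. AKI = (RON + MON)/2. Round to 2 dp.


AKI = (RON + MON) / 2
AKI = (91.1 + 90.1) / 2
AKI = 181.2 / 2 = 90.60


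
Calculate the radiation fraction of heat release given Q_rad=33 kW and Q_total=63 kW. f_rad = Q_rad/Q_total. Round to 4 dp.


f_rad = Q_rad / Q_total
f_rad = 33 / 63 = 0.5238


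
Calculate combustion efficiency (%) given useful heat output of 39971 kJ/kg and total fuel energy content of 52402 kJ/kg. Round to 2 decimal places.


Efficiency = (Q_useful / Q_fuel) * 100
Efficiency = (39971 / 52402) * 100
Efficiency = 0.7628 * 100 = 76.28%


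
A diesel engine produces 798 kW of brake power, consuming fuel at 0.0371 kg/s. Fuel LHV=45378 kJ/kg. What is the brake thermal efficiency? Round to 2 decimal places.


eta_BTE = (BP / (mf * LHV)) * 100
Denominator = 0.0371 * 45378 = 1683.5238 kW
eta_BTE = (798 / 1683.5238) * 100 = 47.40%


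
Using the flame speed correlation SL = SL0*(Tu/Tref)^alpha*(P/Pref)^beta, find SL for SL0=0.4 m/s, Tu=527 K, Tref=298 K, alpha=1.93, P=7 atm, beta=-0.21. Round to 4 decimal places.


SL = SL0 * (Tu/Tref)^alpha * (P/Pref)^beta
T ratio = 527/298 = 1.76845638
(T ratio)^alpha = 1.76845638^1.93 = 3.005087
(P/Pref)^beta = 7^(-0.21) = 0.664553
SL = 0.4 * 3.005087 * 0.664553 = 0.7988 m/s


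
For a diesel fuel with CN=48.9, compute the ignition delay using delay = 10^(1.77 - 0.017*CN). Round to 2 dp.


delay = 10^(1.77 - 0.017*CN)
Exponent = 1.77 - 0.017*48.9 = 0.9387
delay = 10^0.9387 = 8.68 ms


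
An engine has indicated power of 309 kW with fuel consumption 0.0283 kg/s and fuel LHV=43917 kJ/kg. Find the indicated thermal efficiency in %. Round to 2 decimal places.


eta_ith = (IP / (mf * LHV)) * 100
Denominator = 0.0283 * 43917 = 1242.8511 kW
eta_ith = (309 / 1242.8511) * 100 = 24.86%


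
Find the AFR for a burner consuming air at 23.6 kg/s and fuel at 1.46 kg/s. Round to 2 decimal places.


AFR = m_air / m_fuel
AFR = 23.6 / 1.46 = 16.16


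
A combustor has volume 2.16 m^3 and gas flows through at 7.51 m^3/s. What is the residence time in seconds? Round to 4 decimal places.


tau = V / Q_flow
tau = 2.16 / 7.51 = 0.2876 s


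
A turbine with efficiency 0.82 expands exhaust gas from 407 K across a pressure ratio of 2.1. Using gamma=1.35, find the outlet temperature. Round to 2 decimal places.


T_out = T_in * (1 - eta * (1 - PR^(-(gamma-1)/gamma)))
Exponent = -(1.35-1)/1.35 = -0.25925926
PR^exp = 2.1^(-0.25925926) = 0.82501466
Factor = 1 - 0.82*(1 - 0.82501466) = 0.85651202
T_out = 407 * 0.85651202 = 348.60 K


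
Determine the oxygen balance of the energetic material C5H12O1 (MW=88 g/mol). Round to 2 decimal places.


OB = -1600 * (2C + H/2 - O) / MW
Inner = 2*5 + 12/2 - 1 = 15.00
OB = -1600 * 15.00 / 88 = -272.73%


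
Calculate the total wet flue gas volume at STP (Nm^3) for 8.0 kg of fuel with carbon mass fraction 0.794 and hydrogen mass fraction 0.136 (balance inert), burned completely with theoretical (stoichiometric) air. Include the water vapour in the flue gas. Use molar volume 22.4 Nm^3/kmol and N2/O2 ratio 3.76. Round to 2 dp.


Per kg fuel: CO2 = (C/12 kmol)*22.4 = (0.794/12)*22.4 = 1.48213 Nm^3
Per kg fuel: H2O = (H/2 kmol)*22.4 = (0.136/2)*22.4 = 1.52320 Nm^3
O2 needed per kg fuel = C/12 + H/4 = 0.794/12 + 0.136/4 = 0.10016667 kmol
Per kg fuel: N2 = O2*3.76*22.4 = 0.10016667*3.76*22.4 = 8.43644 Nm^3
Total per kg = 1.48213 + 1.52320 + 8.43644 = 11.44177 Nm^3
Total = 11.44177 * 8.0 = 91.53 Nm^3


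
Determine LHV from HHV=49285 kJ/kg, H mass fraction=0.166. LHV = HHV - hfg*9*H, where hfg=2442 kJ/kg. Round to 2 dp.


LHV = HHV - hfg * 9 * H
Water correction = 2442 * 9 * 0.166 = 3648.348 kJ/kg
LHV = 49285 - 3648.348 = 45636.65 kJ/kg


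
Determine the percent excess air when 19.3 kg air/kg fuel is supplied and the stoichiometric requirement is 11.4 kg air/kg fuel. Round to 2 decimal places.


Excess air = actual - stoichiometric = 19.3 - 11.4 = 7.90 kg/kg fuel
Excess air % = (excess / stoich) * 100 = (7.90 / 11.4) * 100 = 69.30%


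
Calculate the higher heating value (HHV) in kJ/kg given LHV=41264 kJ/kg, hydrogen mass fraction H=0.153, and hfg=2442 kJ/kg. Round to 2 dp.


HHV = LHV + hfg * 9 * H
Water addition = 2442 * 9 * 0.153 = 3362.634 kJ/kg
HHV = 41264 + 3362.634 = 44626.63 kJ/kg


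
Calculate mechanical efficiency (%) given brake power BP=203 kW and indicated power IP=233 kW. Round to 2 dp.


eta_mech = (BP / IP) * 100
Ratio = 203 / 233 = 0.8712
eta_mech = 0.8712 * 100 = 87.12%


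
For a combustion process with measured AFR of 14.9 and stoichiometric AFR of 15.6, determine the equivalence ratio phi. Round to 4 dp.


phi = AFR_stoich / AFR_actual
phi = 15.6 / 14.9 = 1.0470


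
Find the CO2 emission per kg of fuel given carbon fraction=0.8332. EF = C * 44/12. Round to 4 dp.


EF = C_frac * (M_CO2 / M_C)
EF = 0.8332 * (44/12)
EF = 0.8332 * 3.666667 = 3.0551 kg_CO2/kg_fuel


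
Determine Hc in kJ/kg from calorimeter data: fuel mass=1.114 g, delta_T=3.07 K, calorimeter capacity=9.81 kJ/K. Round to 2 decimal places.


Hc = C_cal * delta_T / m_fuel
Q_released = 9.81 * 3.07 = 30.1167 kJ
m_fuel = 1.114 g = 1.114/1000 kg = 0.001114 kg
Hc = 30.1167 / 0.001114 = 27034.74 kJ/kg


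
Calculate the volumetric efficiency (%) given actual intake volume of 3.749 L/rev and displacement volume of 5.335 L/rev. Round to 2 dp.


eta_v = (V_actual / V_disp) * 100
Ratio = 3.749 / 5.335 = 0.7027
eta_v = 0.7027 * 100 = 70.27%


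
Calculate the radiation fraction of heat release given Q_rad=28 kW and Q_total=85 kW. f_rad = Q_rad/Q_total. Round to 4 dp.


f_rad = Q_rad / Q_total
f_rad = 28 / 85 = 0.3294


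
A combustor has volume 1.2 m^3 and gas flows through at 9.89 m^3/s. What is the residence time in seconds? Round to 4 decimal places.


tau = V / Q_flow
tau = 1.2 / 9.89 = 0.1213 s


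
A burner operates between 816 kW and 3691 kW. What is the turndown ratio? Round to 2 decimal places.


TDR = Q_max / Q_min
TDR = 3691 / 816 = 4.52


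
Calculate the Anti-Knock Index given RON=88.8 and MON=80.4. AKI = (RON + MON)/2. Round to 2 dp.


AKI = (RON + MON) / 2
AKI = (88.8 + 80.4) / 2
AKI = 169.2 / 2 = 84.60


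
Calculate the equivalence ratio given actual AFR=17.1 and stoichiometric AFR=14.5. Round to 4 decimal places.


phi = AFR_stoich / AFR_actual
phi = 14.5 / 17.1 = 0.8480


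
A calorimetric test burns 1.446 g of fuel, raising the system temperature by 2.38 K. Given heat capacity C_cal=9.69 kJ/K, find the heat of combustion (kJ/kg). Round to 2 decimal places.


Hc = C_cal * delta_T / m_fuel
Q_released = 9.69 * 2.38 = 23.0622 kJ
m_fuel = 1.446 g = 1.446/1000 kg = 0.001446 kg
Hc = 23.0622 / 0.001446 = 15948.96 kJ/kg


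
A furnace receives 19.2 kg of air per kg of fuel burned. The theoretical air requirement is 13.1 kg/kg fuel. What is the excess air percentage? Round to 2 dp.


Excess air = actual - stoichiometric = 19.2 - 13.1 = 6.10 kg/kg fuel
Excess air % = (excess / stoich) * 100 = (6.10 / 13.1) * 100 = 46.56%


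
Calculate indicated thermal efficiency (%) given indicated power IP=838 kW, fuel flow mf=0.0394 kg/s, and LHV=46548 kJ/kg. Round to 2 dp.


eta_ith = (IP / (mf * LHV)) * 100
Denominator = 0.0394 * 46548 = 1833.9912 kW
eta_ith = (838 / 1833.9912) * 100 = 45.69%


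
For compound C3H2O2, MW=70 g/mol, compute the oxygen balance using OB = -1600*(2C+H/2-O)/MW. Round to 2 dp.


OB = -1600 * (2C + H/2 - O) / MW
Inner = 2*3 + 2/2 - 2 = 5.00
OB = -1600 * 5.00 / 70 = -114.29%


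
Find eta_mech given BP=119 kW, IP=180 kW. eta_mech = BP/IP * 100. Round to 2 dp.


eta_mech = (BP / IP) * 100
Ratio = 119 / 180 = 0.6611
eta_mech = 0.6611 * 100 = 66.11%


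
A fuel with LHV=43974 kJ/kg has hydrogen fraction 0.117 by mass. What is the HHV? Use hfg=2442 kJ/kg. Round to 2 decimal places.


HHV = LHV + hfg * 9 * H
Water addition = 2442 * 9 * 0.117 = 2571.426 kJ/kg
HHV = 43974 + 2571.426 = 46545.43 kJ/kg


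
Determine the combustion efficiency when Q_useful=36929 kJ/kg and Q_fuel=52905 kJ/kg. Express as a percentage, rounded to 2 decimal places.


Efficiency = (Q_useful / Q_fuel) * 100
Efficiency = (36929 / 52905) * 100
Efficiency = 0.6980 * 100 = 69.80%


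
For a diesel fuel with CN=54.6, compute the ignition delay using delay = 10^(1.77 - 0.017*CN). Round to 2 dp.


delay = 10^(1.77 - 0.017*CN)
Exponent = 1.77 - 0.017*54.6 = 0.8418
delay = 10^0.8418 = 6.95 ms


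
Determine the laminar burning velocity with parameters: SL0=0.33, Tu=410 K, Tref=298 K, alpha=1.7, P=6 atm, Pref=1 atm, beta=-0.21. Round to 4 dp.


SL = SL0 * (Tu/Tref)^alpha * (P/Pref)^beta
T ratio = 410/298 = 1.37583893
(T ratio)^alpha = 1.37583893^1.7 = 1.720144
(P/Pref)^beta = 6^(-0.21) = 0.686417
SL = 0.33 * 1.720144 * 0.686417 = 0.3896 m/s


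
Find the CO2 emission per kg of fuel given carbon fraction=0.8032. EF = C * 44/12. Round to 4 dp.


EF = C_frac * (M_CO2 / M_C)
EF = 0.8032 * (44/12)
EF = 0.8032 * 3.666667 = 2.9451 kg_CO2/kg_fuel


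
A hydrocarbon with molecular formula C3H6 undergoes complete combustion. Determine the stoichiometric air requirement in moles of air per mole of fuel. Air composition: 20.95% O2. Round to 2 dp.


Balanced combustion: C3H6 + 4.5 O2 -> 3 CO2 + 3 H2O
O2 needed = C + H/4 = 3 + 6/4 = 4.50 moles
Air moles = O2 / 0.2095 = 4.50 / 0.2095 = 21.48 moles air


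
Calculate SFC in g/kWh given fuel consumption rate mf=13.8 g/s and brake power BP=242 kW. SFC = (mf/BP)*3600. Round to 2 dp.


SFC = (mf / BP) * 3600
Rate = 13.8 / 242 = 0.057025 g/(s*kW)
SFC = 0.057025 * 3600 = 205.29 g/kWh


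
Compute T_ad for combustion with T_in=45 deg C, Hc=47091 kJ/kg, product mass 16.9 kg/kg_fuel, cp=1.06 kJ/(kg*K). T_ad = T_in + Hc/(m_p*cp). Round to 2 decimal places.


T_ad = T_in + Hc / (m_p * cp)
Denominator = 16.9 * 1.06 = 17.9140
Temperature rise = 47091 / 17.9140 = 2628.73 K
T_ad = 45 + 2628.73 = 2673.73 deg C


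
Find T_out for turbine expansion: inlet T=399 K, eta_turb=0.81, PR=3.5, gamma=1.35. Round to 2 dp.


T_out = T_in * (1 - eta * (1 - PR^(-(gamma-1)/gamma)))
Exponent = -(1.35-1)/1.35 = -0.25925926
PR^exp = 3.5^(-0.25925926) = 0.72267881
Factor = 1 - 0.81*(1 - 0.72267881) = 0.77536984
T_out = 399 * 0.77536984 = 309.37 K


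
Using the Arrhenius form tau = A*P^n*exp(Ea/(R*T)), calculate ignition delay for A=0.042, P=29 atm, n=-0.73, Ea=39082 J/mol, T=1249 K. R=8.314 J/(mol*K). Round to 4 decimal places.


tau = A * P^n * exp(Ea/(R*T))
P^n = 29^(-0.73) = 0.08559521
Ea/(R*T) = 39082/(8.314*1249) = 3.763607
exp(Ea/(R*T)) = 43.103641
tau = 0.042 * 0.08559521 * 43.103641 = 0.1550 ms


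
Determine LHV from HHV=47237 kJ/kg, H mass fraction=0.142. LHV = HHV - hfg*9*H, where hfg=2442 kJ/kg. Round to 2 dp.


LHV = HHV - hfg * 9 * H
Water correction = 2442 * 9 * 0.142 = 3120.876 kJ/kg
LHV = 47237 - 3120.876 = 44116.12 kJ/kg


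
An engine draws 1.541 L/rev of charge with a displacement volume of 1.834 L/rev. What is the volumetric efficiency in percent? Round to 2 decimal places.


eta_v = (V_actual / V_disp) * 100
Ratio = 1.541 / 1.834 = 0.8402
eta_v = 0.8402 * 100 = 84.02%


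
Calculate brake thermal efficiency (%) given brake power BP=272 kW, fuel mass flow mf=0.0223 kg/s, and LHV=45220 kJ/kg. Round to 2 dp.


eta_BTE = (BP / (mf * LHV)) * 100
Denominator = 0.0223 * 45220 = 1008.4060 kW
eta_BTE = (272 / 1008.4060) * 100 = 26.97%


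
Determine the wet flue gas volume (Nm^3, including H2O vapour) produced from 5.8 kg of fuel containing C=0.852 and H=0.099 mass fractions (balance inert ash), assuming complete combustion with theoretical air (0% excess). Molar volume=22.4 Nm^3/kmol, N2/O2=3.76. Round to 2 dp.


Per kg fuel: CO2 = (C/12 kmol)*22.4 = (0.852/12)*22.4 = 1.59040 Nm^3
Per kg fuel: H2O = (H/2 kmol)*22.4 = (0.099/2)*22.4 = 1.10880 Nm^3
O2 needed per kg fuel = C/12 + H/4 = 0.852/12 + 0.099/4 = 0.09575000 kmol
Per kg fuel: N2 = O2*3.76*22.4 = 0.09575000*3.76*22.4 = 8.06445 Nm^3
Total per kg = 1.59040 + 1.10880 + 8.06445 = 10.76365 Nm^3
Total = 10.76365 * 5.8 = 62.43 Nm^3


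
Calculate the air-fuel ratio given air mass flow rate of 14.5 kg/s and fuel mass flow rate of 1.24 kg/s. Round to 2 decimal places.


AFR = m_air / m_fuel
AFR = 14.5 / 1.24 = 11.69


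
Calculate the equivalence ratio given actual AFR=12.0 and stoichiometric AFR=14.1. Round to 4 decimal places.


phi = AFR_stoich / AFR_actual
phi = 14.1 / 12.0 = 1.1750


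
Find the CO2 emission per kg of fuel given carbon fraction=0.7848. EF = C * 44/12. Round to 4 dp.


EF = C_frac * (M_CO2 / M_C)
EF = 0.7848 * (44/12)
EF = 0.7848 * 3.666667 = 2.8776 kg_CO2/kg_fuel


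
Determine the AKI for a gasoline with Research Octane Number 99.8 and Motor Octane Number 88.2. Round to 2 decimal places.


AKI = (RON + MON) / 2
AKI = (99.8 + 88.2) / 2
AKI = 188.0 / 2 = 94.00


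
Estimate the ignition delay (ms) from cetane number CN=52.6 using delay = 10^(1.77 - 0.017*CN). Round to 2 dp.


delay = 10^(1.77 - 0.017*CN)
Exponent = 1.77 - 0.017*52.6 = 0.8758
delay = 10^0.8758 = 7.51 ms


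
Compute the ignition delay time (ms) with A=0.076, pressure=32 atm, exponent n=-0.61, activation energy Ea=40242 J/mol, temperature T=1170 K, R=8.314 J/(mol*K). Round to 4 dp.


tau = A * P^n * exp(Ea/(R*T))
P^n = 32^(-0.61) = 0.12074204
Ea/(R*T) = 40242/(8.314*1170) = 4.136982
exp(Ea/(R*T)) = 62.613594
tau = 0.076 * 0.12074204 * 62.613594 = 0.5746 ms


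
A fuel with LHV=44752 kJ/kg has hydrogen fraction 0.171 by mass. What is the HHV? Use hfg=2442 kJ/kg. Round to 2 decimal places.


HHV = LHV + hfg * 9 * H
Water addition = 2442 * 9 * 0.171 = 3758.238 kJ/kg
HHV = 44752 + 3758.238 = 48510.24 kJ/kg


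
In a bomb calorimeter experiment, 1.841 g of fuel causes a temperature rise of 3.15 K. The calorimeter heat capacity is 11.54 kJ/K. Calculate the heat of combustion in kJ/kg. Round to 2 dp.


Hc = C_cal * delta_T / m_fuel
Q_released = 11.54 * 3.15 = 36.3510 kJ
m_fuel = 1.841 g = 1.841/1000 kg = 0.001841 kg
Hc = 36.3510 / 0.001841 = 19745.25 kJ/kg


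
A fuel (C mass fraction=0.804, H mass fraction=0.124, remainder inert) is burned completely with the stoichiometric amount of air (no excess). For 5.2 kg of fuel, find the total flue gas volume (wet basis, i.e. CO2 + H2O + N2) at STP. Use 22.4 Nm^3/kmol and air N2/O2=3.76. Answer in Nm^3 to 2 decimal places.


Per kg fuel: CO2 = (C/12 kmol)*22.4 = (0.804/12)*22.4 = 1.50080 Nm^3
Per kg fuel: H2O = (H/2 kmol)*22.4 = (0.124/2)*22.4 = 1.38880 Nm^3
O2 needed per kg fuel = C/12 + H/4 = 0.804/12 + 0.124/4 = 0.09800000 kmol
Per kg fuel: N2 = O2*3.76*22.4 = 0.09800000*3.76*22.4 = 8.25395 Nm^3
Total per kg = 1.50080 + 1.38880 + 8.25395 = 11.14355 Nm^3
Total = 11.14355 * 5.2 = 57.95 Nm^3


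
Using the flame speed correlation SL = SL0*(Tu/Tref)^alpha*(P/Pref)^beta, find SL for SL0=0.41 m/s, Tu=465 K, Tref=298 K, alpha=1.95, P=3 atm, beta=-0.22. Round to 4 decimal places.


SL = SL0 * (Tu/Tref)^alpha * (P/Pref)^beta
T ratio = 465/298 = 1.56040268
(T ratio)^alpha = 1.56040268^1.95 = 2.381286
(P/Pref)^beta = 3^(-0.22) = 0.785296
SL = 0.41 * 2.381286 * 0.785296 = 0.7667 m/s


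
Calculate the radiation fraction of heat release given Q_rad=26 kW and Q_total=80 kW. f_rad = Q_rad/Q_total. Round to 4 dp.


f_rad = Q_rad / Q_total
f_rad = 26 / 80 = 0.3250


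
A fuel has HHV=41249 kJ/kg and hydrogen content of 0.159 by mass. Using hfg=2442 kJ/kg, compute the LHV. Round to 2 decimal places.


LHV = HHV - hfg * 9 * H
Water correction = 2442 * 9 * 0.159 = 3494.502 kJ/kg
LHV = 41249 - 3494.502 = 37754.50 kJ/kg


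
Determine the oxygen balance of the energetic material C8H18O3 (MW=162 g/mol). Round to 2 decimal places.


OB = -1600 * (2C + H/2 - O) / MW
Inner = 2*8 + 18/2 - 3 = 22.00
OB = -1600 * 22.00 / 162 = -217.28%


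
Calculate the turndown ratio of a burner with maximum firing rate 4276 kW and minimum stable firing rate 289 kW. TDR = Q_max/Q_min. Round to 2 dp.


TDR = Q_max / Q_min
TDR = 4276 / 289 = 14.80


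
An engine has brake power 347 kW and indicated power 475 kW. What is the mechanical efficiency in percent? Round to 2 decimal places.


eta_mech = (BP / IP) * 100
Ratio = 347 / 475 = 0.7305
eta_mech = 0.7305 * 100 = 73.05%


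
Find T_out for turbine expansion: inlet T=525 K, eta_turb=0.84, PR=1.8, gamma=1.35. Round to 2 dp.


T_out = T_in * (1 - eta * (1 - PR^(-(gamma-1)/gamma)))
Exponent = -(1.35-1)/1.35 = -0.25925926
PR^exp = 1.8^(-0.25925926) = 0.85865408
Factor = 1 - 0.84*(1 - 0.85865408) = 0.88126943
T_out = 525 * 0.88126943 = 462.67 K


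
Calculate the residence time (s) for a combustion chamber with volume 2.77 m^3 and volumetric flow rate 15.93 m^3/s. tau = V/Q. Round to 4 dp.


tau = V / Q_flow
tau = 2.77 / 15.93 = 0.1739 s


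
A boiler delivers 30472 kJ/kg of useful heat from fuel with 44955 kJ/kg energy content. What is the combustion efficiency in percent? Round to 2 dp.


Efficiency = (Q_useful / Q_fuel) * 100
Efficiency = (30472 / 44955) * 100
Efficiency = 0.6778 * 100 = 67.78%


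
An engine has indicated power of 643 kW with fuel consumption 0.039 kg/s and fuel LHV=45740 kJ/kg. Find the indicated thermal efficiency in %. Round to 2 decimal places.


eta_ith = (IP / (mf * LHV)) * 100
Denominator = 0.039 * 45740 = 1783.8600 kW
eta_ith = (643 / 1783.8600) * 100 = 36.05%


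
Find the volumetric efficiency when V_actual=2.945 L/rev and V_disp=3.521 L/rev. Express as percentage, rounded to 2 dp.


eta_v = (V_actual / V_disp) * 100
Ratio = 2.945 / 3.521 = 0.8364
eta_v = 0.8364 * 100 = 83.64%


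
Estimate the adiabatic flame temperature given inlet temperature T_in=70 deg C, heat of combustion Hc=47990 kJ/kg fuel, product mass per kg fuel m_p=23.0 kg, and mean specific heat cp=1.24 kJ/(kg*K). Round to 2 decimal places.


T_ad = T_in + Hc / (m_p * cp)
Denominator = 23.0 * 1.24 = 28.5200
Temperature rise = 47990 / 28.5200 = 1682.68 K
T_ad = 70 + 1682.68 = 1752.68 deg C


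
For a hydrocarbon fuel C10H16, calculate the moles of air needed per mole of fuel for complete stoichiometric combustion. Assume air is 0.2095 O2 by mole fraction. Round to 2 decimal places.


Balanced combustion: C10H16 + 14 O2 -> 10 CO2 + 8 H2O
O2 needed = C + H/4 = 10 + 16/4 = 14.00 moles
Air moles = O2 / 0.2095 = 14.00 / 0.2095 = 66.83 moles air


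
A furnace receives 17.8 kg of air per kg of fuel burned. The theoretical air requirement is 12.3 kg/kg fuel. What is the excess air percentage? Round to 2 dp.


Excess air = actual - stoichiometric = 17.8 - 12.3 = 5.50 kg/kg fuel
Excess air % = (excess / stoich) * 100 = (5.50 / 12.3) * 100 = 44.72%


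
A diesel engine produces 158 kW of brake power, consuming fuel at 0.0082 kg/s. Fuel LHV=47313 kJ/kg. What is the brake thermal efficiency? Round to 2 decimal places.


eta_BTE = (BP / (mf * LHV)) * 100
Denominator = 0.0082 * 47313 = 387.9666 kW
eta_BTE = (158 / 387.9666) * 100 = 40.73%


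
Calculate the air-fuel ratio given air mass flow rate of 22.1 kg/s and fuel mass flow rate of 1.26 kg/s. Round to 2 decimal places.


AFR = m_air / m_fuel
AFR = 22.1 / 1.26 = 17.54


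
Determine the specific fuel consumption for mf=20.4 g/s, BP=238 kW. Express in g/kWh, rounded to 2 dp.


SFC = (mf / BP) * 3600
Rate = 20.4 / 238 = 0.085714 g/(s*kW)
SFC = 0.085714 * 3600 = 308.57 g/kWh


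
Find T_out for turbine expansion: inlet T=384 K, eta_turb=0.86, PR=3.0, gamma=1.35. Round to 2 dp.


T_out = T_in * (1 - eta * (1 - PR^(-(gamma-1)/gamma)))
Exponent = -(1.35-1)/1.35 = -0.25925926
PR^exp = 3.0^(-0.25925926) = 0.75214556
Factor = 1 - 0.86*(1 - 0.75214556) = 0.78684518
T_out = 384 * 0.78684518 = 302.15 K
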